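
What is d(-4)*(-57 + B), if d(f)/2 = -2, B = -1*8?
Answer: 260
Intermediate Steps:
B = -8
d(f) = -4 (d(f) = 2*(-2) = -4)
d(-4)*(-57 + B) = -4*(-57 - 8) = -4*(-65) = 260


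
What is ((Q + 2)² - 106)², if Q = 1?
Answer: 9409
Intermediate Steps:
((Q + 2)² - 106)² = ((1 + 2)² - 106)² = (3² - 106)² = (9 - 106)² = (-97)² = 9409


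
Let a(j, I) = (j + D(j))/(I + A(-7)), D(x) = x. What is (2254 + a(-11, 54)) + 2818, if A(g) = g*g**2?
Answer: 1465830/289 ≈ 5072.1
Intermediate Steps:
A(g) = g**3
a(j, I) = 2*j/(-343 + I) (a(j, I) = (j + j)/(I + (-7)**3) = (2*j)/(I - 343) = (2*j)/(-343 + I) = 2*j/(-343 + I))
(2254 + a(-11, 54)) + 2818 = (2254 + 2*(-11)/(-343 + 54)) + 2818 = (2254 + 2*(-11)/(-289)) + 2818 = (2254 + 2*(-11)*(-1/289)) + 2818 = (2254 + 22/289) + 2818 = 651428/289 + 2818 = 1465830/289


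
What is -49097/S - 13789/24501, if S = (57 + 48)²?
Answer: -451649774/90041175 ≈ -5.0160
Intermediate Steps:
S = 11025 (S = 105² = 11025)
-49097/S - 13789/24501 = -49097/11025 - 13789/24501 = -451649774/90041175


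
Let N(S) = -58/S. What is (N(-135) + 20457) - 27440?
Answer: -942647/135 ≈ -6982.6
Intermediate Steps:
(N(-135) + 20457) - 27440 = (-58/(-135) + 20457) - 27440 = (-58*(-1/135) + 20457) - 27440 = (58/135 + 20457) - 27440 = 2761753/135 - 27440 = -942647/135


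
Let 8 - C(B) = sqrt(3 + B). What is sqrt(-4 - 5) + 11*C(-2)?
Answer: 77 + 3*I ≈ 77.0 + 3.0*I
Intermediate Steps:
C(B) = 8 - sqrt(3 + B)
sqrt(-4 - 5) + 11*C(-2) = sqrt(-4 - 5) + 11*(8 - sqrt(3 - 2)) = sqrt(-9) + 11*(8 - sqrt(1)) = 3*I + 11*(8 - 1*1) = 3*I + 11*(8 - 1) = 3*I + 11*7 = 3*I + 77 = 77 + 3*I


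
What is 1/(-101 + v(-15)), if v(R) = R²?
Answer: 1/124 ≈ 0.0080645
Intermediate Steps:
1/(-101 + v(-15)) = 1/(-101 + (-15)²) = 1/(-101 + 225) = 1/124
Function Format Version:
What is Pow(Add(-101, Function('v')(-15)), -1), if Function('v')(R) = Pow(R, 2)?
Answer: Rational(1, 124) ≈ 0.0080645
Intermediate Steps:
Pow(Add(-101, Function('v')(-15)), -1) = Pow(Add(-101, Pow(-15, 2)), -1) = Pow(Add(-101, 225), -1) = Pow(124, -1) = Rational(1, 124)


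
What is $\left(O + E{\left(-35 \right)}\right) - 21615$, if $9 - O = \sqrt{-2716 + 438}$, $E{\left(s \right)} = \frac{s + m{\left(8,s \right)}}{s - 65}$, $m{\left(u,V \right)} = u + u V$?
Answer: $- \frac{2160293}{100} - i \sqrt{2278} \approx -21603.0 - 47.728 i$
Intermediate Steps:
$m{\left(u,V \right)} = u + V u$
$E{\left(s \right)} = \frac{8 + 9 s}{-65 + s}$ ($E{\left(s \right)} = \frac{s + 8 \left(1 + s\right)}{s - 65} = \frac{s + \left(8 + 8 s\right)}{-65 + s} = \frac{8 + 9 s}{-65 + s}$)
$O = 9 - i \sqrt{2278}$ ($O = 9 - \sqrt{-2716 + 438} = 9 - \sqrt{-2278} = 9 - i \sqrt{2278} \approx 9.0 - 47.728 i$)
$\left(O + E{\left(-35 \right)}\right) - 21615 = \left(\left(9 - i \sqrt{2278}\right) + \frac{8 + 9 \left(-35\right)}{-65 - 35}\right) - 21615 = \left(\left(9 - i \sqrt{2278}\right) + \frac{8 - 315}{-100}\right) - 21615 = \left(\left(9 - i \sqrt{2278}\right) - - \frac{307}{100}\right) - 21615 = \left(\left(9 - i \sqrt{2278}\right) + \frac{307}{100}\right) - 21615 = \left(\frac{1207}{100} - i \sqrt{2278}\right) - 21615 = - \frac{2160293}{100} - i \sqrt{2278}$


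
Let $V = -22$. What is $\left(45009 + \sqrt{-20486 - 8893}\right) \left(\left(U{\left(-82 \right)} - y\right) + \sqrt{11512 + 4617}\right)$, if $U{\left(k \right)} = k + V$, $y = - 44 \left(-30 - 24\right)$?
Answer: $-105906177 - 2353 i \sqrt{29379} \approx -1.0591 \cdot 10^{8} - 4.0331 \cdot 10^{5} i$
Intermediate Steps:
$y = 2376$ ($y = \left(-44\right) \left(-54\right) = 2376$)
$U{\left(k \right)} = -22 + k$ ($U{\left(k \right)} = k - 22 = -22 + k$)
$\left(45009 + \sqrt{-20486 - 8893}\right) \left(\left(U{\left(-82 \right)} - y\right) + \sqrt{11512 + 4617}\right) = \left(45009 + \sqrt{-20486 - 8893}\right) \left(\left(\left(-22 - 82\right) - 2376\right) + \sqrt{11512 + 4617}\right) = \left(45009 + \sqrt{-29379}\right) \left(\left(-104 - 2376\right) + \sqrt{16129}\right) = \left(45009 + i \sqrt{29379}\right) \left(-2480 + 127\right) = \left(45009 + i \sqrt{29379}\right) \left(-2353\right) = -105906177 - 2353 i \sqrt{29379}$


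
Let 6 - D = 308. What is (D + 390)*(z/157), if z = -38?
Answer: -3344/157 ≈ -21.299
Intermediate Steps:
D = -302 (D = 6 - 1*308 = 6 - 308 = -302)
(D + 390)*(z/157) = (-302 + 390)*(-38/157) = 88*(-38*1/157) = 88*(-38/157) = -3344/157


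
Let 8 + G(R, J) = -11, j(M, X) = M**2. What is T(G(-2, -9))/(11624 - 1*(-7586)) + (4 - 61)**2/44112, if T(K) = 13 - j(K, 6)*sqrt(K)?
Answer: 10497791/141231920 - 361*I*sqrt(19)/19210 ≈ 0.07433 - 0.081914*I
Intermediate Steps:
G(R, J) = -19 (G(R, J) = -8 - 11 = -19)
T(K) = 13 - K**(5/2) (T(K) = 13 - K**2*sqrt(K) = 13 - K**(5/2))
T(G(-2, -9))/(11624 - 1*(-7586)) + (4 - 61)**2/44112 = (13 - (-19)**(5/2))/(11624 - 1*(-7586)) + (4 - 61)**2/44112 = (13 - 361*I*sqrt(19))/(11624 + 7586) + (-57)**2*(1/44112) = (13 - 361*I*sqrt(19))/19210 + 3249*(1/44112) = (13 - 361*I*sqrt(19))*(1/19210) + 1083/14704 = (13/19210 - 361*I*sqrt(19)/19210) + 1083/14704 = 10497791/141231920 - 361*I*sqrt(19)/19210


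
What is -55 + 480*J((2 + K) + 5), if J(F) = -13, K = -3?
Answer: -6295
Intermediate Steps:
-55 + 480*J((2 + K) + 5) = -55 + 480*(-13) = -55 - 6240 = -6295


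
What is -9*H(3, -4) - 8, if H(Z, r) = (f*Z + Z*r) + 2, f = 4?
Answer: -26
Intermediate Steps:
H(Z, r) = 2 + 4*Z + Z*r (H(Z, r) = (4*Z + Z*r) + 2 = 2 + 4*Z + Z*r)
-9*H(3, -4) - 8 = -9*(2 + 4*3 + 3*(-4)) - 8 = -9*(2 + 12 - 12) - 8 = -9*2 - 8 = -18 - 8 = -26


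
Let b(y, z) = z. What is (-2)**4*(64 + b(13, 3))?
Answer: 1072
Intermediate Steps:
(-2)**4*(64 + b(13, 3)) = (-2)**4*(64 + 3) = 16*67 = 1072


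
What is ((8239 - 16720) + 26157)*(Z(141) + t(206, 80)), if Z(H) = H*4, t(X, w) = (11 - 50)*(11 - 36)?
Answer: 27203364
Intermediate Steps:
t(X, w) = 975 (t(X, w) = -39*(-25) = 975)
Z(H) = 4*H
((8239 - 16720) + 26157)*(Z(141) + t(206, 80)) = ((8239 - 16720) + 26157)*(4*141 + 975) = (-8481 + 26157)*(564 + 975) = 17676*1539 = 27203364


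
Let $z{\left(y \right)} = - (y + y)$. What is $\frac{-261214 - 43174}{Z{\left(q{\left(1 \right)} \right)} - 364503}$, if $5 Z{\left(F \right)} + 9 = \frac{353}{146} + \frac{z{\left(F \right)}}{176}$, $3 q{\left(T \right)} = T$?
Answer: $\frac{5866165536}{7024727201} \approx 0.83507$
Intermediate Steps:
$z{\left(y \right)} = - 2 y$
$q{\left(T \right)} = \frac{T}{3}$
$Z{\left(F \right)} = - \frac{961}{730} - \frac{F}{440}$ ($Z{\left(F \right)} = - \frac{9}{5} + \frac{\frac{353}{146} + \frac{\left(-2\right) F}{176}}{5} = - \frac{9}{5} + \frac{353 \cdot \frac{1}{146} + - 2 F \frac{1}{176}}{5} = - \frac{9}{5} + \frac{\frac{353}{146} - \frac{F}{88}}{5} = - \frac{9}{5} - \left(- \frac{353}{730} + \frac{F}{440}\right) = - \frac{961}{730} - \frac{F}{440}$)
$\frac{-261214 - 43174}{Z{\left(q{\left(1 \right)} \right)} - 364503} = \frac{-261214 - 43174}{\left(- \frac{961}{730} - \frac{\frac{1}{3} \cdot 1}{440}\right) - 364503} = \frac{-261214 + \left(-191298 + 148124\right)}{\left(- \frac{961}{730} - \frac{1}{1320}\right) - 364503} = \frac{-261214 - 43174}{\left(- \frac{961}{730} - \frac{1}{1320}\right) - 364503} = - \frac{304388}{- \frac{25385}{19272} - 364503} = - \frac{304388}{- \frac{7024727201}{19272}} = \left(-304388\right) \left(- \frac{19272}{7024727201}\right) = \frac{5866165536}{7024727201}$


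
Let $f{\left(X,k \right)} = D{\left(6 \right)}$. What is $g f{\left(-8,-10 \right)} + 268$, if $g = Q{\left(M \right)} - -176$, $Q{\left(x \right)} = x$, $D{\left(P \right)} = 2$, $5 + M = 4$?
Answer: $618$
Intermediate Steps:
$M = -1$ ($M = -5 + 4 = -1$)
$f{\left(X,k \right)} = 2$
$g = 175$ ($g = -1 - -176 = -1 + 176 = 175$)
$g f{\left(-8,-10 \right)} + 268 = 175 \cdot 2 + 268 = 350 + 268 = 618$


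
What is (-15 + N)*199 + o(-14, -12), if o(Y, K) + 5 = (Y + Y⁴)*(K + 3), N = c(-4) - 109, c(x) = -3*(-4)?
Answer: -367911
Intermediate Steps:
c(x) = 12
N = -97 (N = 12 - 109 = -97)
o(Y, K) = -5 + (3 + K)*(Y + Y⁴) (o(Y, K) = -5 + (Y + Y⁴)*(K + 3) = -5 + (Y + Y⁴)*(3 + K) = -5 + (3 + K)*(Y + Y⁴))
(-15 + N)*199 + o(-14, -12) = (-15 - 97)*199 + (-5 + 3*(-14) + 3*(-14)⁴ - 12*(-14) - 12*(-14)⁴) = -112*199 + (-5 - 42 + 3*38416 + 168 - 12*38416) = -22288 + (-5 - 42 + 115248 + 168 - 460992) = -22288 - 345623 = -367911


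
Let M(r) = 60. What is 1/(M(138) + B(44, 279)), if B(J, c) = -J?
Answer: 1/16 ≈ 0.062500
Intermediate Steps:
1/(M(138) + B(44, 279)) = 1/(60 - 1*44) = 1/(60 - 44) = 1/16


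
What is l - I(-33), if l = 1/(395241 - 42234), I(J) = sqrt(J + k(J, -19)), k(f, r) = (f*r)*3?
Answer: 1/353007 - 2*sqrt(462) ≈ -42.988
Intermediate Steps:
k(f, r) = 3*f*r
I(J) = 2*sqrt(14)*sqrt(-J) (I(J) = sqrt(J + 3*J*(-19)) = sqrt(J - 57*J) = sqrt(-56*J) = 2*sqrt(14)*sqrt(-J))
l = 1/353007 ≈ 2.8328e-6
l - I(-33) = 1/353007 - 2*sqrt(14)*sqrt(-1*(-33)) = 1/353007 - 2*sqrt(14)*sqrt(33) = 1/353007 - 2*sqrt(462)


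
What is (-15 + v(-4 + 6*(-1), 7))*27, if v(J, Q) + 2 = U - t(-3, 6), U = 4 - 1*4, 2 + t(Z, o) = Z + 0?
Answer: -324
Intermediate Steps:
t(Z, o) = -2 + Z (t(Z, o) = -2 + (Z + 0) = -2 + Z)
U = 0 (U = 4 - 4 = 0)
v(J, Q) = 3 (v(J, Q) = -2 + (0 - (-2 - 3)) = -2 + (0 - 1*(-5)) = -2 + (0 + 5) = -2 + 5 = 3)
(-15 + v(-4 + 6*(-1), 7))*27 = (-15 + 3)*27 = -12*27 = -324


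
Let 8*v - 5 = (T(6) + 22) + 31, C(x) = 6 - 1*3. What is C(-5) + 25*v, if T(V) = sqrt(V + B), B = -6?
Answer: 737/4 ≈ 184.25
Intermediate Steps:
T(V) = sqrt(-6 + V) (T(V) = sqrt(V - 6) = sqrt(-6 + V))
C(x) = 3 (C(x) = 6 - 3 = 3)
v = 29/4 (v = 5/8 + ((sqrt(-6 + 6) + 22) + 31)/8 = 5/8 + ((sqrt(0) + 22) + 31)/8 = 5/8 + ((0 + 22) + 31)/8 = 5/8 + (22 + 31)/8 = 5/8 + (1/8)*53 = 5/8 + 53/8 = 29/4 ≈ 7.2500)
C(-5) + 25*v = 3 + 25*(29/4) = 3 + 725/4 = 737/4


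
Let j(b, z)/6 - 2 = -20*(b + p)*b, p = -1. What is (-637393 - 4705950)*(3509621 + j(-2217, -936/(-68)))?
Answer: 3134229138351841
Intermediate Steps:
j(b, z) = 12 - 120*b*(-1 + b) (j(b, z) = 12 + 6*(-20*(b - 1)*b) = 12 + 6*(-20*(-1 + b)*b) = 12 + 6*(-20*b*(-1 + b)) = 12 - 120*b*(-1 + b))
(-637393 - 4705950)*(3509621 + j(-2217, -936/(-68))) = (-637393 - 4705950)*(3509621 + (12 - 120*(-2217)**2 + 120*(-2217))) = -5343343*(3509621 + (12 - 120*4915089 - 266040)) = -5343343*(3509621 + (12 - 589810680 - 266040)) = -5343343*(3509621 - 590076708) = -5343343*(-586567087) = 3134229138351841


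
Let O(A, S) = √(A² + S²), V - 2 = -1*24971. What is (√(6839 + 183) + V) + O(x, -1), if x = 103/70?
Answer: -24969 + √7022 + √15509/70 ≈ -24883.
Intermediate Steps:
x = 103/70 (x = 103*(1/70) = 103/70 ≈ 1.4714)
V = -24969 (V = 2 - 1*24971 = 2 - 24971 = -24969)
(√(6839 + 183) + V) + O(x, -1) = (√(6839 + 183) - 24969) + √((103/70)² + (-1)²) = (√7022 - 24969) + √(10609/4900 + 1) = (-24969 + √7022) + √(15509/4900) = (-24969 + √7022) + √15509/70 = -24969 + √7022 + √15509/70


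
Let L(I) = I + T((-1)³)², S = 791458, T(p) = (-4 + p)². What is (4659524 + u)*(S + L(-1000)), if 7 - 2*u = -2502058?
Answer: 9351481535379/2 ≈ 4.6757e+12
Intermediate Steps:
u = 2502065/2 (u = 7/2 - ½*(-2502058) = 7/2 + 1251029 = 2502065/2 ≈ 1.2510e+6)
L(I) = 625 + I (L(I) = I + ((-4 + (-1)³)²)² = I + ((-4 - 1)²)² = I + ((-5)²)² = I + 25² = I + 625 = 625 + I)
(4659524 + u)*(S + L(-1000)) = (4659524 + 2502065/2)*(791458 + (625 - 1000)) = 11821113*(791458 - 375)/2 = (11821113/2)*791083 = 9351481535379/2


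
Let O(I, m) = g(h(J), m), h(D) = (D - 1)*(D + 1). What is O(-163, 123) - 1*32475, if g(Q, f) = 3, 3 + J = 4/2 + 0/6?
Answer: -32472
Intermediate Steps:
J = -1 (J = -3 + (4/2 + 0/6) = -3 + (4*(½) + 0*(⅙)) = -3 + (2 + 0) = -3 + 2 = -1)
h(D) = (1 + D)*(-1 + D) (h(D) = (-1 + D)*(1 + D) = (1 + D)*(-1 + D))
O(I, m) = 3
O(-163, 123) - 1*32475 = 3 - 1*32475 = 3 - 32475 = -32472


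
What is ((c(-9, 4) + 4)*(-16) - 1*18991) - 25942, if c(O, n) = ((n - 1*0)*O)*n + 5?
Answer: -42773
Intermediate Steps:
c(O, n) = 5 + O*n² (c(O, n) = ((n + 0)*O)*n + 5 = (n*O)*n + 5 = (O*n)*n + 5 = O*n² + 5 = 5 + O*n²)
((c(-9, 4) + 4)*(-16) - 1*18991) - 25942 = (((5 - 9*4²) + 4)*(-16) - 1*18991) - 25942 = (((5 - 9*16) + 4)*(-16) - 18991) - 25942 = (((5 - 144) + 4)*(-16) - 18991) - 25942 = ((-139 + 4)*(-16) - 18991) - 25942 = (-135*(-16) - 18991) - 25942 = (2160 - 18991) - 25942 = -16831 - 25942 = -42773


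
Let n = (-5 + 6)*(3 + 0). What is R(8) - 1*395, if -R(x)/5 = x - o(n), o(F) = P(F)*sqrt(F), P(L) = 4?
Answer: -435 + 20*sqrt(3) ≈ -400.36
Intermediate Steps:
n = 3 (n = 1*3 = 3)
o(F) = 4*sqrt(F)
R(x) = -5*x + 20*sqrt(3) (R(x) = -5*(x - 4*sqrt(3)) = -5*x + 20*sqrt(3))
R(8) - 1*395 = (-5*8 + 20*sqrt(3)) - 1*395 = (-40 + 20*sqrt(3)) - 395 = -435 + 20*sqrt(3)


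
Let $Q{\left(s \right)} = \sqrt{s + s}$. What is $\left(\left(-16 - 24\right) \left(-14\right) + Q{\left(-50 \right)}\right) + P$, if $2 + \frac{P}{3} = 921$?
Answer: $3317 + 10 i \approx 3317.0 + 10.0 i$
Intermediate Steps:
$P = 2757$ ($P = -6 + 3 \cdot 921 = -6 + 2763 = 2757$)
$Q{\left(s \right)} = \sqrt{2} \sqrt{s}$ ($Q{\left(s \right)} = \sqrt{2 s} = \sqrt{2} \sqrt{s}$)
$\left(\left(-16 - 24\right) \left(-14\right) + Q{\left(-50 \right)}\right) + P = \left(\left(-16 - 24\right) \left(-14\right) + \sqrt{2} \sqrt{-50}\right) + 2757 = \left(\left(-40\right) \left(-14\right) + \sqrt{2} \cdot 5 i \sqrt{2}\right) + 2757 = \left(560 + 10 i\right) + 2757 = 3317 + 10 i$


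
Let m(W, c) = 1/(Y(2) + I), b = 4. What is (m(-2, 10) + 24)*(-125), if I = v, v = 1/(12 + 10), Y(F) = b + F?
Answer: -401750/133 ≈ -3020.7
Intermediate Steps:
Y(F) = 4 + F
v = 1/22 ≈ 0.045455
I = 1/22 ≈ 0.045455
m(W, c) = 22/133 (m(W, c) = 1/((4 + 2) + 1/22) = 1/(6 + 1/22) = 1/(133/22) = 22/133)
(m(-2, 10) + 24)*(-125) = (22/133 + 24)*(-125) = (3214/133)*(-125) = -401750/133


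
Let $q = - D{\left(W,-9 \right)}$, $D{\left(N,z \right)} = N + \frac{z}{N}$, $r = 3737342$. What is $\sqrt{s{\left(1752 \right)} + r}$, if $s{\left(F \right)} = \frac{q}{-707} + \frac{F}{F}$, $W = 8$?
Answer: $\frac{\sqrt{29889714657082}}{2828} \approx 1933.2$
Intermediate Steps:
$q = - \frac{55}{8}$ ($q = - (8 - \frac{9}{8}) = \left(-1\right) \frac{55}{8} = - \frac{55}{8} \approx -6.875$)
$s{\left(F \right)} = \frac{5711}{5656}$ ($s{\left(F \right)} = - \frac{55}{8 \left(-707\right)} + \frac{F}{F} = \left(- \frac{55}{8}\right) \left(- \frac{1}{707}\right) + 1 = \frac{55}{5656} + 1 = \frac{5711}{5656}$)
$\sqrt{s{\left(1752 \right)} + r} = \sqrt{\frac{5711}{5656} + 3737342} = \sqrt{\frac{21138412063}{5656}} = \frac{\sqrt{29889714657082}}{2828}$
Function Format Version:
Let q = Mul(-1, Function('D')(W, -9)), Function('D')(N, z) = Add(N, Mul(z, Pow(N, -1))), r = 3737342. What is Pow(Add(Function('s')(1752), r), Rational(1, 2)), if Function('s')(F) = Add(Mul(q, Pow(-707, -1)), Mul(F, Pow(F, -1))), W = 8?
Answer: Mul(Rational(1, 2828), Pow(29889714657082, Rational(1, 2))) ≈ 1933.2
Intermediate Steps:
q = Rational(-55, 8) (q = Mul(-1, Add(8, Mul(-9, Pow(8, -1)))) = Mul(-1, Add(8, Mul(-9, Rational(1, 8)))) = Mul(-1, Add(8, Rational(-9, 8))) = Mul(-1, Rational(55, 8)) = Rational(-55, 8) ≈ -6.8750)
Function('s')(F) = Rational(5711, 5656) (Function('s')(F) = Add(Mul(Rational(-55, 8), Pow(-707, -1)), Mul(F, Pow(F, -1))) = Add(Mul(Rational(-55, 8), Rational(-1, 707)), 1) = Add(Rational(55, 5656), 1) = Rational(5711, 5656))
Pow(Add(Function('s')(1752), r), Rational(1, 2)) = Pow(Add(Rational(5711, 5656), 3737342), Rational(1, 2)) = Pow(Rational(21138412063, 5656), Rational(1, 2)) = Mul(Rational(1, 2828), Pow(29889714657082, Rational(1, 2)))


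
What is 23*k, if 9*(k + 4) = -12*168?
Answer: -5244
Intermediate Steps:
k = -228 (k = -4 + (-12*168)/9 = -4 + (1/9)*(-2016) = -4 - 224 = -228)
23*k = 23*(-228) = -5244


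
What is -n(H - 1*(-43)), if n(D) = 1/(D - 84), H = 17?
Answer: 1/24 ≈ 0.041667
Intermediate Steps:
n(D) = 1/(-84 + D)
-n(H - 1*(-43)) = -1/(-84 + (17 - 1*(-43))) = -1/(-84 + (17 + 43)) = -1/(-84 + 60) = -1/(-24) = -1*(-1/24) = 1/24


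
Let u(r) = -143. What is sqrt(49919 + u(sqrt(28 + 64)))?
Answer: 4*sqrt(3111) ≈ 223.11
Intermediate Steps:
sqrt(49919 + u(sqrt(28 + 64))) = sqrt(49919 - 143) = sqrt(49776) = 4*sqrt(3111)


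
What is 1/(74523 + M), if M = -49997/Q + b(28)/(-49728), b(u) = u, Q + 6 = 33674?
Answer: 14948592/1113991714531 ≈ 1.3419e-5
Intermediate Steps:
Q = 33668 (Q = -6 + 33674 = 33668)
M = -22207085/14948592 (M = -49997/33668 + 28/(-49728) = -49997*1/33668 + 28*(-1/49728) = -49997/33668 - 1/1776 = -22207085/14948592 ≈ -1.4856)
1/(74523 + M) = 1/(74523 - 22207085/14948592) = 1/(1113991714531/14948592) = 14948592/1113991714531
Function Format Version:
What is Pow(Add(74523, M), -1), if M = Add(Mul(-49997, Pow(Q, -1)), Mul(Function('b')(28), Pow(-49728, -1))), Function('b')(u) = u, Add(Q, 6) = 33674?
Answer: Rational(14948592, 1113991714531) ≈ 1.3419e-5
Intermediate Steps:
Q = 33668 (Q = Add(-6, 33674) = 33668)
M = Rational(-22207085, 14948592) (M = Add(Mul(-49997, Pow(33668, -1)), Mul(28, Pow(-49728, -1))) = Add(Mul(-49997, Rational(1, 33668)), Mul(28, Rational(-1, 49728))) = Add(Rational(-49997, 33668), Rational(-1, 1776)) = Rational(-22207085, 14948592) ≈ -1.4856)
Pow(Add(74523, M), -1) = Pow(Add(74523, Rational(-22207085, 14948592)), -1) = Pow(Rational(1113991714531, 14948592), -1) = Rational(14948592, 1113991714531)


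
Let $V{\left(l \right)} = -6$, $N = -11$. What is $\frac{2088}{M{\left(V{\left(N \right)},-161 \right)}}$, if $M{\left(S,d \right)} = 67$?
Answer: $\frac{2088}{67} \approx 31.164$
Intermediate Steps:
$\frac{2088}{M{\left(V{\left(N \right)},-161 \right)}} = \frac{2088}{67}$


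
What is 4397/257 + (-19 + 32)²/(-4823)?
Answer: 1627946/95347 ≈ 17.074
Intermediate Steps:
4397/257 + (-19 + 32)²/(-4823) = 4397*(1/257) + 13²*(-1/4823) = 4397/257 + 169*(-1/4823) = 4397/257 - 13/371 = 1627946/95347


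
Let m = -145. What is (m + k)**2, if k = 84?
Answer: 3721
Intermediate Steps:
(m + k)**2 = (-145 + 84)**2 = (-61)**2 = 3721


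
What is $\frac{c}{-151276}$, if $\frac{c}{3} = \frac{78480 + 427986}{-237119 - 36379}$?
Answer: $\frac{253233}{6895613908} \approx 3.6724 \cdot 10^{-5}$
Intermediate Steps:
$c = - \frac{253233}{45583}$ ($c = 3 \frac{78480 + 427986}{-237119 - 36379} = 3 \frac{506466}{-273498} = 3 \cdot 506466 \left(- \frac{1}{273498}\right) = 3 \left(- \frac{84411}{45583}\right) = - \frac{253233}{45583} \approx -5.5554$)
$\frac{c}{-151276} = - \frac{253233}{45583 \left(-151276\right)} = \left(- \frac{253233}{45583}\right) \left(- \frac{1}{151276}\right) = \frac{253233}{6895613908}$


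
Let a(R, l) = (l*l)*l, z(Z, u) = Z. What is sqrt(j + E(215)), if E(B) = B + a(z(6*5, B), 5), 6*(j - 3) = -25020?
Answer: I*sqrt(3827) ≈ 61.863*I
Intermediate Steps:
j = -4167 (j = 3 + (1/6)*(-25020) = 3 - 4170 = -4167)
a(R, l) = l**3 (a(R, l) = l**2*l = l**3)
E(B) = 125 + B (E(B) = B + 5**3 = B + 125 = 125 + B)
sqrt(j + E(215)) = sqrt(-4167 + (125 + 215)) = sqrt(-4167 + 340) = sqrt(-3827) = I*sqrt(3827)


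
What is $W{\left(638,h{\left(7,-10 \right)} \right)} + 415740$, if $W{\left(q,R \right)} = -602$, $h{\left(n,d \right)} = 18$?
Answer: $415138$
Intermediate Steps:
$W{\left(638,h{\left(7,-10 \right)} \right)} + 415740 = -602 + 415740 = 415138$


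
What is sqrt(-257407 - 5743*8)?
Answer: I*sqrt(303351) ≈ 550.77*I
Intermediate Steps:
sqrt(-257407 - 5743*8) = sqrt(-257407 - 45944) = sqrt(-303351) = I*sqrt(303351)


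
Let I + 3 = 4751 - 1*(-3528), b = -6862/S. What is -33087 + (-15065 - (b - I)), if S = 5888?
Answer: -117391513/2944 ≈ -39875.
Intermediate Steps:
b = -3431/2944 (b = -6862/5888 = -6862*1/5888 = -3431/2944 ≈ -1.1654)
I = 8276 (I = -3 + (4751 - 1*(-3528)) = -3 + (4751 + 3528) = -3 + 8279 = 8276)
-33087 + (-15065 - (b - I)) = -33087 + (-15065 - (-3431/2944 - 1*8276)) = -33087 + (-15065 - (-3431/2944 - 8276)) = -33087 + (-15065 - 1*(-24367975/2944)) = -33087 + (-15065 + 24367975/2944) = -33087 - 19983385/2944 = -117391513/2944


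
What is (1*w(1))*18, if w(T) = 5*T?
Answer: 90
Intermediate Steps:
(1*w(1))*18 = (1*(5*1))*18 = (1*5)*18 = 5*18 = 90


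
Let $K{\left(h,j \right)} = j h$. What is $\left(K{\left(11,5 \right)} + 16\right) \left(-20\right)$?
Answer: $-1420$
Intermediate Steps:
$K{\left(h,j \right)} = h j$
$\left(K{\left(11,5 \right)} + 16\right) \left(-20\right) = \left(11 \cdot 5 + 16\right) \left(-20\right) = \left(55 + 16\right) \left(-20\right) = 71 \left(-20\right) = -1420$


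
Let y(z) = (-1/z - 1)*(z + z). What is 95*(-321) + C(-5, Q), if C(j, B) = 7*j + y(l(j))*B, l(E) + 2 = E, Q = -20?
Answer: -30770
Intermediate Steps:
l(E) = -2 + E
y(z) = 2*z*(-1 - 1/z) (y(z) = (-1 - 1/z)*(2*z) = 2*z*(-1 - 1/z))
C(j, B) = 7*j + B*(2 - 2*j) (C(j, B) = 7*j + (-2 - 2*(-2 + j))*B = 7*j + (-2 + (4 - 2*j))*B = 7*j + (2 - 2*j)*B = 7*j + B*(2 - 2*j))
95*(-321) + C(-5, Q) = 95*(-321) + (7*(-5) - 2*(-20)*(-1 - 5)) = -30495 + (-35 - 2*(-20)*(-6)) = -30495 + (-35 - 240) = -30495 - 275 = -30770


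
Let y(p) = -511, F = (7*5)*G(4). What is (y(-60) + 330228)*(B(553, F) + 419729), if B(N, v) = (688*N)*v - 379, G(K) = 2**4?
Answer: 70387718089230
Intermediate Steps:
G(K) = 16
F = 560 (F = (7*5)*16 = 35*16 = 560)
B(N, v) = -379 + 688*N*v (B(N, v) = 688*N*v - 379 = -379 + 688*N*v)
(y(-60) + 330228)*(B(553, F) + 419729) = (-511 + 330228)*((-379 + 688*553*560) + 419729) = 329717*((-379 + 213059840) + 419729) = 329717*(213059461 + 419729) = 329717*213479190 = 70387718089230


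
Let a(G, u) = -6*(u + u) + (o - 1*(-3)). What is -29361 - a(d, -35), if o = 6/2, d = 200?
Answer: -29787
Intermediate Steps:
o = 3 (o = 6*(½) = 3)
a(G, u) = 6 - 12*u (a(G, u) = -6*(u + u) + (3 - 1*(-3)) = -12*u + (3 + 3) = -12*u + 6 = 6 - 12*u)
-29361 - a(d, -35) = -29361 - (6 - 12*(-35)) = -29361 - (6 + 420) = -29361 - 1*426 = -29361 - 426 = -29787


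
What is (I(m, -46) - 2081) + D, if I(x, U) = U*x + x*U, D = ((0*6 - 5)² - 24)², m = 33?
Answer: -5116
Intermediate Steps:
D = 1 (D = ((0 - 5)² - 24)² = ((-5)² - 24)² = (25 - 24)² = 1² = 1)
I(x, U) = 2*U*x (I(x, U) = U*x + U*x = 2*U*x)
(I(m, -46) - 2081) + D = (2*(-46)*33 - 2081) + 1 = (-3036 - 2081) + 1 = -5117 + 1 = -5116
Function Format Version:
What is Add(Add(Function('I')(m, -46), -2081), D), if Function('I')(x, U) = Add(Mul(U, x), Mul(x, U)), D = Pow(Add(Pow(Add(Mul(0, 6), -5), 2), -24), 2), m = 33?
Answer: -5116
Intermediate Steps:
D = 1 (D = Pow(Add(Pow(Add(0, -5), 2), -24), 2) = Pow(Add(Pow(-5, 2), -24), 2) = Pow(Add(25, -24), 2) = Pow(1, 2) = 1)
Function('I')(x, U) = Mul(2, U, x) (Function('I')(x, U) = Add(Mul(U, x), Mul(U, x)) = Mul(2, U, x))
Add(Add(Function('I')(m, -46), -2081), D) = Add(Add(Mul(2, -46, 33), -2081), 1) = Add(Add(-3036, -2081), 1) = Add(-5117, 1) = -5116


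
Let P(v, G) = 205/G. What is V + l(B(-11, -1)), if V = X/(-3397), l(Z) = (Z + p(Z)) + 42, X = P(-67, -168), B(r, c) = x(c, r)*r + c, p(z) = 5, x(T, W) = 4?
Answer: 1141597/570696 ≈ 2.0004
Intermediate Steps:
B(r, c) = c + 4*r (B(r, c) = 4*r + c = c + 4*r)
X = -205/168 (X = 205/(-168) = 205*(-1/168) = -205/168 ≈ -1.2202)
l(Z) = 47 + Z (l(Z) = (Z + 5) + 42 = (5 + Z) + 42 = 47 + Z)
V = 205/570696 (V = -205/168/(-3397) = -205/168*(-1/3397) = 205/570696 ≈ 0.00035921)
V + l(B(-11, -1)) = 205/570696 + (47 + (-1 + 4*(-11))) = 205/570696 + (47 + (-1 - 44)) = 205/570696 + (47 - 45) = 205/570696 + 2 = 1141597/570696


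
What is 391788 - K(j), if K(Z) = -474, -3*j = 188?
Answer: 392262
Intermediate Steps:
j = -188/3 (j = -1/3*188 = -188/3 ≈ -62.667)
391788 - K(j) = 391788 - 1*(-474) = 391788 + 474 = 392262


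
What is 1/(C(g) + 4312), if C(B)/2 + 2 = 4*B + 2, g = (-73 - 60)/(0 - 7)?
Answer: 1/4464 ≈ 0.00022401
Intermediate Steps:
g = 19 (g = -133/(-7) = -133*(-⅐) = 19)
C(B) = 8*B (C(B) = -4 + 2*(4*B + 2) = -4 + 2*(2 + 4*B) = -4 + (4 + 8*B) = 8*B)
1/(C(g) + 4312) = 1/(8*19 + 4312) = 1/(152 + 4312) = 1/4464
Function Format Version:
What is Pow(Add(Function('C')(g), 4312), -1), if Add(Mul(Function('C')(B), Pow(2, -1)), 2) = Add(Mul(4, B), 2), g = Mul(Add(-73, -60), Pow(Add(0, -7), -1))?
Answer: Rational(1, 4464) ≈ 0.00022401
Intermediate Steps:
g = 19 (g = Mul(-133, Pow(-7, -1)) = Mul(-133, Rational(-1, 7)) = 19)
Function('C')(B) = Mul(8, B) (Function('C')(B) = Add(-4, Mul(2, Add(Mul(4, B), 2))) = Add(-4, Mul(2, Add(2, Mul(4, B)))) = Add(-4, Add(4, Mul(8, B))) = Mul(8, B))
Pow(Add(Function('C')(g), 4312), -1) = Pow(Add(Mul(8, 19), 4312), -1) = Pow(Add(152, 4312), -1) = Pow(4464, -1) = Rational(1, 4464)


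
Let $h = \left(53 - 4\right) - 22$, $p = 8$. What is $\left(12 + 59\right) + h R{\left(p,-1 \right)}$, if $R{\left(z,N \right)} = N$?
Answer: $44$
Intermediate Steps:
$h = 27$ ($h = 49 - 22 = 27$)
$\left(12 + 59\right) + h R{\left(p,-1 \right)} = \left(12 + 59\right) + 27 \left(-1\right) = 71 - 27 = 44$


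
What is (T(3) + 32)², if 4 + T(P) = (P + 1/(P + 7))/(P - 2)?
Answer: 96721/100 ≈ 967.21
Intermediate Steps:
T(P) = -4 + (P + 1/(7 + P))/(-2 + P) (T(P) = -4 + (P + 1/(P + 7))/(P - 2) = -4 + (P + 1/(7 + P))/(-2 + P))
(T(3) + 32)² = ((57 - 13*3 - 3*3²)/(-14 + 3² + 5*3) + 32)² = ((57 - 39 - 3*9)/(-14 + 9 + 15) + 32)² = ((57 - 39 - 27)/10 + 32)² = ((⅒)*(-9) + 32)² = (-9/10 + 32)² = (311/10)² = 96721/100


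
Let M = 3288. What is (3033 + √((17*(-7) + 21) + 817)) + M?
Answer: 6321 + √719 ≈ 6347.8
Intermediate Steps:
(3033 + √((17*(-7) + 21) + 817)) + M = (3033 + √((17*(-7) + 21) + 817)) + 3288 = (3033 + √((-119 + 21) + 817)) + 3288 = (3033 + √(-98 + 817)) + 3288 = (3033 + √719) + 3288 = 6321 + √719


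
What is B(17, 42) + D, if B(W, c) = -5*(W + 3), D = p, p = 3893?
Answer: 3793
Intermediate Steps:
D = 3893
B(W, c) = -15 - 5*W (B(W, c) = -5*(3 + W) = -15 - 5*W)
B(17, 42) + D = (-15 - 5*17) + 3893 = (-15 - 85) + 3893 = -100 + 3893 = 3793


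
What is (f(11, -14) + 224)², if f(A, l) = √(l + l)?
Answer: 50148 + 896*I*√7 ≈ 50148.0 + 2370.6*I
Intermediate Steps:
f(A, l) = √2*√l (f(A, l) = √(2*l) = √2*√l)
(f(11, -14) + 224)² = (√2*√(-14) + 224)² = (√2*(I*√14) + 224)² = (2*I*√7 + 224)² = (224 + 2*I*√7)²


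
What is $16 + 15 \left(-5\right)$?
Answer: $-59$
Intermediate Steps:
$16 + 15 \left(-5\right) = 16 - 75 = -59$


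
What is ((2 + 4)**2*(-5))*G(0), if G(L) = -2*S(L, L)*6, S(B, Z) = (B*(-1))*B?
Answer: 0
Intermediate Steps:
S(B, Z) = -B**2 (S(B, Z) = (-B)*B = -B**2)
G(L) = 12*L**2 (G(L) = -(-2)*L**2*6 = (2*L**2)*6 = 12*L**2)
((2 + 4)**2*(-5))*G(0) = ((2 + 4)**2*(-5))*(12*0**2) = (6**2*(-5))*(12*0) = (36*(-5))*0 = -180*0 = 0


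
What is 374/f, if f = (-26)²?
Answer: 187/338 ≈ 0.55325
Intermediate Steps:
f = 676
374/f = 374/676 = 374*(1/676) = 187/338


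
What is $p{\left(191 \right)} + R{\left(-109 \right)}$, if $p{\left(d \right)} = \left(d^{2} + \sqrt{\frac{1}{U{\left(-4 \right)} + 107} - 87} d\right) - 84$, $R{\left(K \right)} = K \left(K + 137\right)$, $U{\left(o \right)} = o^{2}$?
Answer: $33345 + \frac{1910 i \sqrt{13161}}{123} \approx 33345.0 + 1781.4 i$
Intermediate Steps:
$R{\left(K \right)} = K \left(137 + K\right)$
$p{\left(d \right)} = -84 + d^{2} + \frac{10 i d \sqrt{13161}}{123}$ ($p{\left(d \right)} = \left(d^{2} + \sqrt{\frac{1}{\left(-4\right)^{2} + 107} - 87} d\right) - 84 = \left(d^{2} + \sqrt{\frac{1}{16 + 107} - 87} d\right) - 84 = \left(d^{2} + \sqrt{\frac{1}{123} - 87} d\right) - 84 = \left(d^{2} + \sqrt{- \frac{10700}{123}} d\right) - 84 = \left(d^{2} + \frac{10 i \sqrt{13161}}{123} d\right) - 84 = \left(d^{2} + \frac{10 i d \sqrt{13161}}{123}\right) - 84 = -84 + d^{2} + \frac{10 i d \sqrt{13161}}{123}$)
$p{\left(191 \right)} + R{\left(-109 \right)} = \left(-84 + 191^{2} + \frac{10}{123} i 191 \sqrt{13161}\right) - 109 \left(137 - 109\right) = \left(-84 + 36481 + \frac{1910 i \sqrt{13161}}{123}\right) - 3052 = \left(36397 + \frac{1910 i \sqrt{13161}}{123}\right) - 3052 = 33345 + \frac{1910 i \sqrt{13161}}{123}$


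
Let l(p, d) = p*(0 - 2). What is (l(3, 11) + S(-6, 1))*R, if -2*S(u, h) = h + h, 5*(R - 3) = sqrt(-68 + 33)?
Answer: -21 - 7*I*sqrt(35)/5 ≈ -21.0 - 8.2825*I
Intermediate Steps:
R = 3 + I*sqrt(35)/5 (R = 3 + sqrt(-68 + 33)/5 = 3 + sqrt(-35)/5 = 3 + (I*sqrt(35))/5 = 3 + I*sqrt(35)/5 ≈ 3.0 + 1.1832*I)
S(u, h) = -h (S(u, h) = -(h + h)/2 = -h)
l(p, d) = -2*p (l(p, d) = p*(-2) = -2*p)
(l(3, 11) + S(-6, 1))*R = (-2*3 - 1*1)*(3 + I*sqrt(35)/5) = (-6 - 1)*(3 + I*sqrt(35)/5) = -7*(3 + I*sqrt(35)/5) = -21 - 7*I*sqrt(35)/5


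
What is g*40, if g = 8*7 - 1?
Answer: 2200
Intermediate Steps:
g = 55 (g = 56 - 1 = 55)
g*40 = 55*40 = 2200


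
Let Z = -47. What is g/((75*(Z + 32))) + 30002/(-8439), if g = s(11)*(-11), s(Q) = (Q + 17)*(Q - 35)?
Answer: -3560494/351625 ≈ -10.126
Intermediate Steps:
s(Q) = (-35 + Q)*(17 + Q) (s(Q) = (17 + Q)*(-35 + Q) = (-35 + Q)*(17 + Q))
g = 7392 (g = (-595 + 11**2 - 18*11)*(-11) = (-595 + 121 - 198)*(-11) = -672*(-11) = 7392)
g/((75*(Z + 32))) + 30002/(-8439) = 7392/((75*(-47 + 32))) + 30002/(-8439) = 7392/((75*(-15))) + 30002*(-1/8439) = 7392/(-1125) - 30002/8439 = 7392*(-1/1125) - 30002/8439 = -2464/375 - 30002/8439 = -3560494/351625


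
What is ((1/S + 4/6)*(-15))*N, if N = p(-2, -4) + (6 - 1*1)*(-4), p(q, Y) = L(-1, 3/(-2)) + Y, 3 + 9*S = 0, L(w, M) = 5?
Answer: -665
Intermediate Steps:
S = -⅓ (S = -⅓ + (⅑)*0 = -⅓ + 0 = -⅓ ≈ -0.33333)
p(q, Y) = 5 + Y
N = -19 (N = (5 - 4) + (6 - 1*1)*(-4) = 1 + (6 - 1)*(-4) = 1 + 5*(-4) = 1 - 20 = -19)
((1/S + 4/6)*(-15))*N = ((1/(-⅓) + 4/6)*(-15))*(-19) = ((1*(-3) + 4*(⅙))*(-15))*(-19) = ((-3 + ⅔)*(-15))*(-19) = -7/3*(-15)*(-19) = 35*(-19) = -665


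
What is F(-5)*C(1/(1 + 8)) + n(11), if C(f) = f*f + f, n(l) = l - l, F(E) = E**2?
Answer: 250/81 ≈ 3.0864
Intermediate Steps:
n(l) = 0
C(f) = f + f**2 (C(f) = f**2 + f = f + f**2)
F(-5)*C(1/(1 + 8)) + n(11) = (-5)**2*((1 + 1/(1 + 8))/(1 + 8)) + 0 = 25*((1 + 1/9)/9) + 0 = 25*((1/9)*(10/9)) + 0 = 25*(10/81) + 0 = 250/81 + 0 = 250/81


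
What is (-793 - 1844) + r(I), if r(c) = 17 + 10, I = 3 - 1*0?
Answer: -2610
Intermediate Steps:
I = 3 (I = 3 + 0 = 3)
r(c) = 27
(-793 - 1844) + r(I) = (-793 - 1844) + 27 = -2637 + 27 = -2610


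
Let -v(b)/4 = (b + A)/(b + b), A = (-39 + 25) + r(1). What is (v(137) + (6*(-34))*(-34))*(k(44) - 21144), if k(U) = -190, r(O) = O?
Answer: -20266958656/137 ≈ -1.4793e+8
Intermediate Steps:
A = -13 (A = (-39 + 25) + 1 = -14 + 1 = -13)
v(b) = -2*(-13 + b)/b (v(b) = -4*(b - 13)/(b + b) = -4*(-13 + b)/(2*b) = -4*(-13 + b)*1/(2*b) = -2*(-13 + b)/b)
(v(137) + (6*(-34))*(-34))*(k(44) - 21144) = ((-2 + 26/137) + (6*(-34))*(-34))*(-190 - 21144) = ((-2 + 26*(1/137)) - 204*(-34))*(-21334) = ((-2 + 26/137) + 6936)*(-21334) = (-248/137 + 6936)*(-21334) = (949984/137)*(-21334) = -20266958656/137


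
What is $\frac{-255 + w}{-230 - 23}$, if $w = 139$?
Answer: $\frac{116}{253} \approx 0.4585$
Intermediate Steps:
$\frac{-255 + w}{-230 - 23} = \frac{-255 + 139}{-230 - 23} = \frac{1}{-253} \left(-116\right) = \left(- \frac{1}{253}\right) \left(-116\right) = \frac{116}{253}$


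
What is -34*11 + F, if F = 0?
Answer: -374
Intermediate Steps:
-34*11 + F = -34*11 + 0 = -374 + 0 = -374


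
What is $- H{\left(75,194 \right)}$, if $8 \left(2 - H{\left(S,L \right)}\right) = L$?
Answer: $\frac{89}{4} \approx 22.25$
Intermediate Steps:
$H{\left(S,L \right)} = 2 - \frac{L}{8}$
$- H{\left(75,194 \right)} = - (2 - \frac{97}{4}) = \left(-1\right) \left(- \frac{89}{4}\right) = \frac{89}{4}$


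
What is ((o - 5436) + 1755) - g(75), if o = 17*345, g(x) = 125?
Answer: 2059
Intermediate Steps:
o = 5865
((o - 5436) + 1755) - g(75) = ((5865 - 5436) + 1755) - 1*125 = (429 + 1755) - 125 = 2184 - 125 = 2059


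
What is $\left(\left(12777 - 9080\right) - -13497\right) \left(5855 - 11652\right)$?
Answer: $-99673618$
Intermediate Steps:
$\left(\left(12777 - 9080\right) - -13497\right) \left(5855 - 11652\right) = \left(3697 + 13497\right) \left(5855 + \left(-15812 + 4160\right)\right) = 17194 \left(5855 - 11652\right) = 17194 \left(-5797\right) = -99673618$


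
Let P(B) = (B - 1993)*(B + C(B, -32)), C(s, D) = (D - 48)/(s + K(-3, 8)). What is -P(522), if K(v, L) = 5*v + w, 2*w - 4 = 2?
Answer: 39149194/51 ≈ 7.6763e+5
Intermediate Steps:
w = 3 (w = 2 + (½)*2 = 2 + 1 = 3)
K(v, L) = 3 + 5*v (K(v, L) = 5*v + 3 = 3 + 5*v)
C(s, D) = (-48 + D)/(-12 + s) (C(s, D) = (D - 48)/(s + (3 + 5*(-3))) = (-48 + D)/(s + (3 - 15)) = (-48 + D)/(s - 12) = (-48 + D)/(-12 + s))
P(B) = (-1993 + B)*(B - 80/(-12 + B)) (P(B) = (B - 1993)*(B + (-48 - 32)/(-12 + B)) = (-1993 + B)*(B - 80/(-12 + B)))
-P(522) = -(159440 - 80*522 + 522*(-1993 + 522)*(-12 + 522))/(-12 + 522) = -(159440 - 41760 + 522*(-1471)*510)/510 = -(159440 - 41760 - 391609620)/510 = -(-391491940)/510 = -1*(-39149194/51) = 39149194/51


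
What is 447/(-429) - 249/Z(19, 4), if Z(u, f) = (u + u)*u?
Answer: -143185/103246 ≈ -1.3868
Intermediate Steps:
Z(u, f) = 2*u² (Z(u, f) = (2*u)*u = 2*u²)
447/(-429) - 249/Z(19, 4) = 447/(-429) - 249/(2*19²) = 447*(-1/429) - 249/(2*361) = -149/143 - 249/722 = -143185/103246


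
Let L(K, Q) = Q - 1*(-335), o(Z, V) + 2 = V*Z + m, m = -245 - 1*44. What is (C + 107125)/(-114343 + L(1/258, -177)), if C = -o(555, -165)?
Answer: -198991/114185 ≈ -1.7427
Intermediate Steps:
m = -289 (m = -245 - 44 = -289)
o(Z, V) = -291 + V*Z (o(Z, V) = -2 + (V*Z - 289) = -2 + (-289 + V*Z) = -291 + V*Z)
L(K, Q) = 335 + Q (L(K, Q) = Q + 335 = 335 + Q)
C = 91866 (C = -(-291 - 165*555) = -(-291 - 91575) = -1*(-91866) = 91866)
(C + 107125)/(-114343 + L(1/258, -177)) = (91866 + 107125)/(-114343 + (335 - 177)) = 198991/(-114343 + 158) = 198991/(-114185) = 198991*(-1/114185) = -198991/114185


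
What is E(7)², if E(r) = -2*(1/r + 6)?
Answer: 7396/49 ≈ 150.94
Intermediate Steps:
E(r) = -12 - 2/r (E(r) = -2*(6 + 1/r) = -12 - 2/r)
E(7)² = (-12 - 2/7)² = (-86/7)² = 7396/49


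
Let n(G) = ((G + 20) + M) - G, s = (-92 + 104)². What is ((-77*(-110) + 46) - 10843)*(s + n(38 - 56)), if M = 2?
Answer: -386282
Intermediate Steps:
s = 144 (s = 12² = 144)
n(G) = 22 (n(G) = ((G + 20) + 2) - G = ((20 + G) + 2) - G = (22 + G) - G = 22)
((-77*(-110) + 46) - 10843)*(s + n(38 - 56)) = ((-77*(-110) + 46) - 10843)*(144 + 22) = ((8470 + 46) - 10843)*166 = (8516 - 10843)*166 = -2327*166 = -386282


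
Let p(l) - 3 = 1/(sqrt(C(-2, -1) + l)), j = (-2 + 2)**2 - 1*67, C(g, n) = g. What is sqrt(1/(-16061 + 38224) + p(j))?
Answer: sqrt(7015894679070 - 33892701261*I*sqrt(69))/1529247 ≈ 1.7324 - 0.034745*I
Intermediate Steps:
j = -67 (j = 0**2 - 67 = 0 - 67 = -67)
p(l) = 3 + 1/sqrt(-2 + l) (p(l) = 3 + 1/(sqrt(-2 + l)) = 3 + 1/sqrt(-2 + l))
sqrt(1/(-16061 + 38224) + p(j)) = sqrt(1/(-16061 + 38224) + (3 + 1/sqrt(-2 - 67))) = sqrt(1/22163 + (3 + 1/sqrt(-69))) = sqrt(1/22163 + (3 - I*sqrt(69)/69)) = sqrt(66490/22163 - I*sqrt(69)/69)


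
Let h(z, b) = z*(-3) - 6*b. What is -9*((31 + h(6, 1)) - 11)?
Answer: 36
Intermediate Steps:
h(z, b) = -6*b - 3*z (h(z, b) = -3*z - 6*b = -6*b - 3*z)
-9*((31 + h(6, 1)) - 11) = -9*((31 + (-6*1 - 3*6)) - 11) = -9*((31 + (-6 - 18)) - 11) = -9*((31 - 24) - 11) = -9*(7 - 11) = -9*(-4) = 36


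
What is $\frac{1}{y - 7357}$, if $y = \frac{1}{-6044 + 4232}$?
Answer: $- \frac{1812}{13330885} \approx -0.00013592$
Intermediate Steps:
$y = - \frac{1}{1812}$ ($y = \frac{1}{-1812} = - \frac{1}{1812} \approx -0.00055188$)
$\frac{1}{y - 7357} = \frac{1}{- \frac{1}{1812} - 7357} = \frac{1}{- \frac{13330885}{1812}} = - \frac{1812}{13330885}$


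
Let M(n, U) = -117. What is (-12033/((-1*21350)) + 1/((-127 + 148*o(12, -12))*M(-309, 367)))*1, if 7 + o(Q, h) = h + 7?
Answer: 382740119/679085550 ≈ 0.56361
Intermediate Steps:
o(Q, h) = h (o(Q, h) = -7 + (h + 7) = -7 + (7 + h) = h)
(-12033/((-1*21350)) + 1/((-127 + 148*o(12, -12))*M(-309, 367)))*1 = (-12033/((-1*21350)) + 1/((-127 + 148*(-12))*(-117)))*1 = (-12033/(-21350) - 1/117/(-127 - 1776))*1 = (-12033*(-1/21350) - 1/117/(-1903))*1 = (1719/3050 - 1/1903*(-1/117))*1 = (1719/3050 + 1/222651)*1 = (382740119/679085550)*1 = 382740119/679085550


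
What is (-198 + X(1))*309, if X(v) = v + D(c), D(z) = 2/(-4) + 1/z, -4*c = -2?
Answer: -120819/2 ≈ -60410.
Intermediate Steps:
c = 1/2 (c = -1/4*(-2) = 1/2 ≈ 0.50000)
D(z) = -1/2 + 1/z (D(z) = 2*(-1/4) + 1/z = -1/2 + 1/z)
X(v) = 3/2 + v (X(v) = v + (2 - 1*1/2)/(2*(1/2)) = v + (1/2)*2*(2 - 1/2) = v + (1/2)*2*(3/2) = v + 3/2 = 3/2 + v)
(-198 + X(1))*309 = (-198 + (3/2 + 1))*309 = (-198 + 5/2)*309 = -391/2*309 = -120819/2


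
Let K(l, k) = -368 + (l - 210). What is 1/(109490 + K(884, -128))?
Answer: 1/109796 ≈ 9.1078e-6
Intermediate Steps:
K(l, k) = -578 + l (K(l, k) = -368 + (-210 + l) = -578 + l)
1/(109490 + K(884, -128)) = 1/(109490 + (-578 + 884)) = 1/(109490 + 306) = 1/109796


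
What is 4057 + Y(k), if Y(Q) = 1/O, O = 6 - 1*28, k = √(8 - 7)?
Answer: 89253/22 ≈ 4057.0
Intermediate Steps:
k = 1 (k = √1 = 1)
O = -22 (O = 6 - 28 = -22)
Y(Q) = -1/22 (Y(Q) = 1/(-22) = -1/22)
4057 + Y(k) = 4057 - 1/22 = 89253/22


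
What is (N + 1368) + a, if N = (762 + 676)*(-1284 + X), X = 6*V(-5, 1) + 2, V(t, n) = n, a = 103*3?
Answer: -1833211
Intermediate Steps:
a = 309
X = 8 (X = 6*1 + 2 = 6 + 2 = 8)
N = -1834888 (N = (762 + 676)*(-1284 + 8) = 1438*(-1276) = -1834888)
(N + 1368) + a = (-1834888 + 1368) + 309 = -1833520 + 309 = -1833211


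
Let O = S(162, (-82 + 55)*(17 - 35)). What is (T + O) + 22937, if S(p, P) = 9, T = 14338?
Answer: 37284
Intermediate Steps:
O = 9
(T + O) + 22937 = (14338 + 9) + 22937 = 14347 + 22937 = 37284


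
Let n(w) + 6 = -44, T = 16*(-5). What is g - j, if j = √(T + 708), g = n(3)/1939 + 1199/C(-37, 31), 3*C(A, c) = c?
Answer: 6973033/60109 - 2*√157 ≈ 90.947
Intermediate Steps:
T = -80
n(w) = -50 (n(w) = -6 - 44 = -50)
C(A, c) = c/3
g = 6973033/60109 (g = -50/1939 + 1199/(((⅓)*31)) = -50*1/1939 + 1199/(31/3) = -50/1939 + 1199*(3/31) = -50/1939 + 3597/31 = 6973033/60109 ≈ 116.01)
j = 2*√157 (j = √(-80 + 708) = √628 = 2*√157 ≈ 25.060)
g - j = 6973033/60109 - 2*√157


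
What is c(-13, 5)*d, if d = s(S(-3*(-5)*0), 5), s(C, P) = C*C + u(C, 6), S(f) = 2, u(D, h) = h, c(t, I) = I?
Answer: 50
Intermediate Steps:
s(C, P) = 6 + C**2 (s(C, P) = C*C + 6 = C**2 + 6 = 6 + C**2)
d = 10 (d = 6 + 2**2 = 6 + 4 = 10)
c(-13, 5)*d = 5*10 = 50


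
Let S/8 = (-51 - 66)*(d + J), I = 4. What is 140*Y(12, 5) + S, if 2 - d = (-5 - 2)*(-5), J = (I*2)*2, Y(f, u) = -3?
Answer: 15492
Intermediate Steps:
J = 16 (J = (4*2)*2 = 8*2 = 16)
d = -33 (d = 2 - (-5 - 2)*(-5) = 2 - (-7)*(-5) = 2 - 1*35 = 2 - 35 = -33)
S = 15912 (S = 8*((-51 - 66)*(-33 + 16)) = 8*(-117*(-17)) = 8*1989 = 15912)
140*Y(12, 5) + S = 140*(-3) + 15912 = -420 + 15912 = 15492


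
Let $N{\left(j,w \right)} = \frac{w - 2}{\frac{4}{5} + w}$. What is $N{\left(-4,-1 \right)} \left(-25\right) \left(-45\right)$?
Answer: $16875$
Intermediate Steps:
$N{\left(j,w \right)} = \frac{-2 + w}{\frac{4}{5} + w}$ ($N{\left(j,w \right)} = \frac{-2 + w}{4 \cdot \frac{1}{5} + w} = \frac{-2 + w}{\frac{4}{5} + w}$)
$N{\left(-4,-1 \right)} \left(-25\right) \left(-45\right) = \frac{5 \left(-2 - 1\right)}{4 + 5 \left(-1\right)} \left(-25\right) \left(-45\right) = 5 \frac{1}{4 - 5} \left(-3\right) \left(-25\right) \left(-45\right) = 5 \frac{1}{-1} \left(-3\right) \left(-25\right) \left(-45\right) = 5 \left(-1\right) \left(-3\right) \left(-25\right) \left(-45\right) = 15 \left(-25\right) \left(-45\right) = \left(-375\right) \left(-45\right) = 16875$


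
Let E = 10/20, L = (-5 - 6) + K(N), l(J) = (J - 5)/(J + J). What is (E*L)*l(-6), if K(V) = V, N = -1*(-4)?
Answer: -77/24 ≈ -3.2083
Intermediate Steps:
N = 4
l(J) = (-5 + J)/(2*J) (l(J) = (-5 + J)/((2*J)) = (-5 + J)*(1/(2*J)) = (-5 + J)/(2*J))
L = -7 (L = (-5 - 6) + 4 = -11 + 4 = -7)
E = ½ (E = 10*(1/20) = ½ ≈ 0.50000)
(E*L)*l(-6) = ((½)*(-7))*((½)*(-5 - 6)/(-6)) = -7*(-1)*(-11)/(4*6) = -7/2*11/12 = -77/24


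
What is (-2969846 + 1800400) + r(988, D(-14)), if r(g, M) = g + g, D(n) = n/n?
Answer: -1167470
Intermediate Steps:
D(n) = 1
r(g, M) = 2*g
(-2969846 + 1800400) + r(988, D(-14)) = (-2969846 + 1800400) + 2*988 = -1169446 + 1976 = -1167470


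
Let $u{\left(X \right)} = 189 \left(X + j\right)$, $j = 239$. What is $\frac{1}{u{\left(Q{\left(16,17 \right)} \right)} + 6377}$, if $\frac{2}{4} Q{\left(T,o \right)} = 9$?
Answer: $\frac{1}{54950} \approx 1.8198 \cdot 10^{-5}$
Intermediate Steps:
$Q{\left(T,o \right)} = 18$ ($Q{\left(T,o \right)} = 2 \cdot 9 = 18$)
$u{\left(X \right)} = 45171 + 189 X$ ($u{\left(X \right)} = 189 \left(X + 239\right) = 189 \left(239 + X\right) = 45171 + 189 X$)
$\frac{1}{u{\left(Q{\left(16,17 \right)} \right)} + 6377} = \frac{1}{\left(45171 + 189 \cdot 18\right) + 6377} = \frac{1}{\left(45171 + 3402\right) + 6377} = \frac{1}{48573 + 6377} = \frac{1}{54950}$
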